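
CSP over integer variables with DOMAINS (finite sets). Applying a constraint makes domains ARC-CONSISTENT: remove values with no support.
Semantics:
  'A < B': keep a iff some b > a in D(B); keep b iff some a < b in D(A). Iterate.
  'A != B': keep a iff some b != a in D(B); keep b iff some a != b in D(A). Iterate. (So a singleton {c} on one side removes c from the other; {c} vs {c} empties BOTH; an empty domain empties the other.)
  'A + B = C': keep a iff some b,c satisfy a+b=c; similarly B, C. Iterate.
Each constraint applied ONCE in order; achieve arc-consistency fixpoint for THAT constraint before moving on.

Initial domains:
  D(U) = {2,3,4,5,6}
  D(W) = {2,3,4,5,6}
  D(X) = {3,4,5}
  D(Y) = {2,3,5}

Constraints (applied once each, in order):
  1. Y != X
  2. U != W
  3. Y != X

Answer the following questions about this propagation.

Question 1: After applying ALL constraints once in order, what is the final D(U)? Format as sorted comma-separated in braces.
Constraint 1 (Y != X) on D(Y)={2,3,5} D(X)={3,4,5}: no change
Constraint 2 (U != W) on D(U)={2,3,4,5,6} D(W)={2,3,4,5,6}: no change
Constraint 3 (Y != X) on D(Y)={2,3,5} D(X)={3,4,5}: no change
So after all 3 constraints: D(U) = {2,3,4,5,6}

Answer: {2,3,4,5,6}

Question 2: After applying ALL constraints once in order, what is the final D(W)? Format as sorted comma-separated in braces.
Answer: {2,3,4,5,6}

Derivation:
Constraint 1 (Y != X) on D(Y)={2,3,5} D(X)={3,4,5}: no change
Constraint 2 (U != W) on D(U)={2,3,4,5,6} D(W)={2,3,4,5,6}: no change
Constraint 3 (Y != X) on D(Y)={2,3,5} D(X)={3,4,5}: no change
So after all 3 constraints: D(W) = {2,3,4,5,6}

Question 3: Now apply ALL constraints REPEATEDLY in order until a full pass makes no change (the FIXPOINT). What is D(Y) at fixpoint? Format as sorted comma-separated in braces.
Answer: {2,3,5}

Derivation:
pass 0 (initial): D(Y)={2,3,5}
pass 1: no change
Fixpoint after 1 passes: D(Y) = {2,3,5}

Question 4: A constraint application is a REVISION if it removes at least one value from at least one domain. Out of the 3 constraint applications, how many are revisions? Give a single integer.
Constraint 1 (Y != X) on D(Y)={2,3,5} D(X)={3,4,5}: no change => not a revision
Constraint 2 (U != W) on D(U)={2,3,4,5,6} D(W)={2,3,4,5,6}: no change => not a revision
Constraint 3 (Y != X) on D(Y)={2,3,5} D(X)={3,4,5}: no change => not a revision
Total revisions = 0

Answer: 0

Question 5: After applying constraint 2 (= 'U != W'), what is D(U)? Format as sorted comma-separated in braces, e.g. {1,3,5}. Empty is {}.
Constraint 1 (Y != X) on D(Y)={2,3,5} D(X)={3,4,5}: no change
Constraint 2 (U != W) on D(U)={2,3,4,5,6} D(W)={2,3,4,5,6}: no change
So after constraint 2: D(U) = {2,3,4,5,6}

Answer: {2,3,4,5,6}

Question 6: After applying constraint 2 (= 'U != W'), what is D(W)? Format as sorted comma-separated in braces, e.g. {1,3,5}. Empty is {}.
Constraint 1 (Y != X) on D(Y)={2,3,5} D(X)={3,4,5}: no change
Constraint 2 (U != W) on D(U)={2,3,4,5,6} D(W)={2,3,4,5,6}: no change
So after constraint 2: D(W) = {2,3,4,5,6}

Answer: {2,3,4,5,6}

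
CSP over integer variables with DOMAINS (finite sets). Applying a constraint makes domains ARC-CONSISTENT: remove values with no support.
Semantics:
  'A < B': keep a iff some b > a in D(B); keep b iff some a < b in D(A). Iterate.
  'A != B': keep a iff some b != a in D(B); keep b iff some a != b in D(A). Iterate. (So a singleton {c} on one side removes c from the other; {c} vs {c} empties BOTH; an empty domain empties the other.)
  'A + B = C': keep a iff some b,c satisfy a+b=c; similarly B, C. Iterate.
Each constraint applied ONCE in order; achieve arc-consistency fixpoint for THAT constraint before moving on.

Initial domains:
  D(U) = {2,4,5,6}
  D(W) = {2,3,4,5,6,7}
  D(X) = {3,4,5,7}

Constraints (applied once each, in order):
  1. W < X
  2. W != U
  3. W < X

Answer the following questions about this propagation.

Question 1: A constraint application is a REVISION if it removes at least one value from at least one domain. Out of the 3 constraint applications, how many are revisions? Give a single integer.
Constraint 1 (W < X) on D(W)={2,3,4,5,6,7} D(X)={3,4,5,7}: W {2,3,4,5,6,7}->{2,3,4,5,6} => REVISION
Constraint 2 (W != U) on D(W)={2,3,4,5,6} D(U)={2,4,5,6}: no change => not a revision
Constraint 3 (W < X) on D(W)={2,3,4,5,6} D(X)={3,4,5,7}: no change => not a revision
Total revisions = 1

Answer: 1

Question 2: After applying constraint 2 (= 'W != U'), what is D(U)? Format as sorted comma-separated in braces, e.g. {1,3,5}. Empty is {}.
Answer: {2,4,5,6}

Derivation:
Constraint 1 (W < X) on D(W)={2,3,4,5,6,7} D(X)={3,4,5,7}: W {2,3,4,5,6,7}->{2,3,4,5,6}
Constraint 2 (W != U) on D(W)={2,3,4,5,6} D(U)={2,4,5,6}: no change
So after constraint 2: D(U) = {2,4,5,6}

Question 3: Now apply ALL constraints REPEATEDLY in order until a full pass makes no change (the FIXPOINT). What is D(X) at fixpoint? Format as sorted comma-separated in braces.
pass 0 (initial): D(X)={3,4,5,7}
pass 1: W {2,3,4,5,6,7}->{2,3,4,5,6}
pass 2: no change
Fixpoint after 2 passes: D(X) = {3,4,5,7}

Answer: {3,4,5,7}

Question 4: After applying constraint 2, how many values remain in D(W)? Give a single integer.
Answer: 5

Derivation:
Constraint 1 (W < X) on D(W)={2,3,4,5,6,7} D(X)={3,4,5,7}: W {2,3,4,5,6,7}->{2,3,4,5,6}
Constraint 2 (W != U) on D(W)={2,3,4,5,6} D(U)={2,4,5,6}: no change
So after constraint 2: D(W)={2,3,4,5,6}, size = 5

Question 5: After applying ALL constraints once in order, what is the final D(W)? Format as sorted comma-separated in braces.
Constraint 1 (W < X) on D(W)={2,3,4,5,6,7} D(X)={3,4,5,7}: W {2,3,4,5,6,7}->{2,3,4,5,6}
Constraint 2 (W != U) on D(W)={2,3,4,5,6} D(U)={2,4,5,6}: no change
Constraint 3 (W < X) on D(W)={2,3,4,5,6} D(X)={3,4,5,7}: no change
So after all 3 constraints: D(W) = {2,3,4,5,6}

Answer: {2,3,4,5,6}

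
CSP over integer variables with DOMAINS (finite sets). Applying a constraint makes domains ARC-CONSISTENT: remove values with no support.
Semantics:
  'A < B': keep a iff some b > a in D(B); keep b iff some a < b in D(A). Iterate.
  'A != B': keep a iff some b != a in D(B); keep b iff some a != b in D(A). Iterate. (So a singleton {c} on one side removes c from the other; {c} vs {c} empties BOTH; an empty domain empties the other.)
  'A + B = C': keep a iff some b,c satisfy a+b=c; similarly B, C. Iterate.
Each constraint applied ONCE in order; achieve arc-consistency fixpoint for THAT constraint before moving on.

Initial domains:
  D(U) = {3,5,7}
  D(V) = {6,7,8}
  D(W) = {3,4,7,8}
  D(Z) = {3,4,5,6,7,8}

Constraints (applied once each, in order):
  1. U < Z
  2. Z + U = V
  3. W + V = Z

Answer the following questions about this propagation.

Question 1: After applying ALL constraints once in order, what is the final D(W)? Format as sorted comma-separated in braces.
Constraint 1 (U < Z) on D(U)={3,5,7} D(Z)={3,4,5,6,7,8}: Z {3,4,5,6,7,8}->{4,5,6,7,8}
Constraint 2 (Z + U = V) on D(Z)={4,5,6,7,8} D(U)={3,5,7} D(V)={6,7,8}: Z {4,5,6,7,8}->{4,5}; U {3,5,7}->{3}; V {6,7,8}->{7,8}
Constraint 3 (W + V = Z) on D(W)={3,4,7,8} D(V)={7,8} D(Z)={4,5}: W {3,4,7,8}->{}; V {7,8}->{}; Z {4,5}->{}
So after all 3 constraints: D(W) = {}

Answer: {}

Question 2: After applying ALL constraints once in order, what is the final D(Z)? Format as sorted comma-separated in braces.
Answer: {}

Derivation:
Constraint 1 (U < Z) on D(U)={3,5,7} D(Z)={3,4,5,6,7,8}: Z {3,4,5,6,7,8}->{4,5,6,7,8}
Constraint 2 (Z + U = V) on D(Z)={4,5,6,7,8} D(U)={3,5,7} D(V)={6,7,8}: Z {4,5,6,7,8}->{4,5}; U {3,5,7}->{3}; V {6,7,8}->{7,8}
Constraint 3 (W + V = Z) on D(W)={3,4,7,8} D(V)={7,8} D(Z)={4,5}: W {3,4,7,8}->{}; V {7,8}->{}; Z {4,5}->{}
So after all 3 constraints: D(Z) = {}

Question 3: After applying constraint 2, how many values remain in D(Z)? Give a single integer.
Constraint 1 (U < Z) on D(U)={3,5,7} D(Z)={3,4,5,6,7,8}: Z {3,4,5,6,7,8}->{4,5,6,7,8}
Constraint 2 (Z + U = V) on D(Z)={4,5,6,7,8} D(U)={3,5,7} D(V)={6,7,8}: Z {4,5,6,7,8}->{4,5}; U {3,5,7}->{3}; V {6,7,8}->{7,8}
So after constraint 2: D(Z)={4,5}, size = 2

Answer: 2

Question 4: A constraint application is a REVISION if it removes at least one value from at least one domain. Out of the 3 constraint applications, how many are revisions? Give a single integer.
Constraint 1 (U < Z) on D(U)={3,5,7} D(Z)={3,4,5,6,7,8}: Z {3,4,5,6,7,8}->{4,5,6,7,8} => REVISION
Constraint 2 (Z + U = V) on D(Z)={4,5,6,7,8} D(U)={3,5,7} D(V)={6,7,8}: Z {4,5,6,7,8}->{4,5}; U {3,5,7}->{3}; V {6,7,8}->{7,8} => REVISION
Constraint 3 (W + V = Z) on D(W)={3,4,7,8} D(V)={7,8} D(Z)={4,5}: W {3,4,7,8}->{}; V {7,8}->{}; Z {4,5}->{} => REVISION
Total revisions = 3

Answer: 3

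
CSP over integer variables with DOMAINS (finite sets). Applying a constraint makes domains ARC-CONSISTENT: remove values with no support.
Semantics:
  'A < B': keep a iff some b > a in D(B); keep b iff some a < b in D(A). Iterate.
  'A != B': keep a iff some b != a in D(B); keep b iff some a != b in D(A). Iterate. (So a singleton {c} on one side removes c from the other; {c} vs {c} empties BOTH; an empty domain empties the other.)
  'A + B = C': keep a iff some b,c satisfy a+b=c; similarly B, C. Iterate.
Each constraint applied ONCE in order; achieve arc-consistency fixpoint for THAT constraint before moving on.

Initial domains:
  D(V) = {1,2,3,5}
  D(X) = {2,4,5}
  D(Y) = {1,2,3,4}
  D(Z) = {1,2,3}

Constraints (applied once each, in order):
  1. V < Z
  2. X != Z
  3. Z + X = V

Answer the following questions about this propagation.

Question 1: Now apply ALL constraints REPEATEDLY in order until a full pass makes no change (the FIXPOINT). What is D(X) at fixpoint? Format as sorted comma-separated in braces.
Answer: {}

Derivation:
pass 0 (initial): D(X)={2,4,5}
pass 1: V {1,2,3,5}->{}; X {2,4,5}->{}; Z {1,2,3}->{}
pass 2: no change
Fixpoint after 2 passes: D(X) = {}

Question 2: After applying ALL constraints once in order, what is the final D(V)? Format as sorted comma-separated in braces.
Constraint 1 (V < Z) on D(V)={1,2,3,5} D(Z)={1,2,3}: V {1,2,3,5}->{1,2}; Z {1,2,3}->{2,3}
Constraint 2 (X != Z) on D(X)={2,4,5} D(Z)={2,3}: no change
Constraint 3 (Z + X = V) on D(Z)={2,3} D(X)={2,4,5} D(V)={1,2}: Z {2,3}->{}; X {2,4,5}->{}; V {1,2}->{}
So after all 3 constraints: D(V) = {}

Answer: {}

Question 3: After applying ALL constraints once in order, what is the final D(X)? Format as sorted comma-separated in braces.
Answer: {}

Derivation:
Constraint 1 (V < Z) on D(V)={1,2,3,5} D(Z)={1,2,3}: V {1,2,3,5}->{1,2}; Z {1,2,3}->{2,3}
Constraint 2 (X != Z) on D(X)={2,4,5} D(Z)={2,3}: no change
Constraint 3 (Z + X = V) on D(Z)={2,3} D(X)={2,4,5} D(V)={1,2}: Z {2,3}->{}; X {2,4,5}->{}; V {1,2}->{}
So after all 3 constraints: D(X) = {}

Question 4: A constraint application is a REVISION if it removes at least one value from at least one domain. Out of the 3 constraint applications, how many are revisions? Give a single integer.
Constraint 1 (V < Z) on D(V)={1,2,3,5} D(Z)={1,2,3}: V {1,2,3,5}->{1,2}; Z {1,2,3}->{2,3} => REVISION
Constraint 2 (X != Z) on D(X)={2,4,5} D(Z)={2,3}: no change => not a revision
Constraint 3 (Z + X = V) on D(Z)={2,3} D(X)={2,4,5} D(V)={1,2}: Z {2,3}->{}; X {2,4,5}->{}; V {1,2}->{} => REVISION
Total revisions = 2

Answer: 2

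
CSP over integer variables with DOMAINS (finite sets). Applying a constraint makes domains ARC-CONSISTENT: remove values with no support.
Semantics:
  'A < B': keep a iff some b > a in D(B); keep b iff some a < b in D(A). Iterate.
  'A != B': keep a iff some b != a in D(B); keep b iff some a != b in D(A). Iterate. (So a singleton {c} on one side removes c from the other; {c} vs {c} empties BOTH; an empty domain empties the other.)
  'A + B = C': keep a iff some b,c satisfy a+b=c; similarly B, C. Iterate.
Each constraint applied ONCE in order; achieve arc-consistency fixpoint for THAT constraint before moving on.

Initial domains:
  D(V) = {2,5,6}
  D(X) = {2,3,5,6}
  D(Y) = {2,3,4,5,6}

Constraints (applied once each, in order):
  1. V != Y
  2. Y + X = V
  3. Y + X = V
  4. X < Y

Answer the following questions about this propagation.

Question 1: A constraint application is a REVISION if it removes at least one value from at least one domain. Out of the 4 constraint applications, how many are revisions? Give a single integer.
Constraint 1 (V != Y) on D(V)={2,5,6} D(Y)={2,3,4,5,6}: no change => not a revision
Constraint 2 (Y + X = V) on D(Y)={2,3,4,5,6} D(X)={2,3,5,6} D(V)={2,5,6}: Y {2,3,4,5,6}->{2,3,4}; X {2,3,5,6}->{2,3}; V {2,5,6}->{5,6} => REVISION
Constraint 3 (Y + X = V) on D(Y)={2,3,4} D(X)={2,3} D(V)={5,6}: no change => not a revision
Constraint 4 (X < Y) on D(X)={2,3} D(Y)={2,3,4}: Y {2,3,4}->{3,4} => REVISION
Total revisions = 2

Answer: 2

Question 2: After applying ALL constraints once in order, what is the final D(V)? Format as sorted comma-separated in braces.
Constraint 1 (V != Y) on D(V)={2,5,6} D(Y)={2,3,4,5,6}: no change
Constraint 2 (Y + X = V) on D(Y)={2,3,4,5,6} D(X)={2,3,5,6} D(V)={2,5,6}: Y {2,3,4,5,6}->{2,3,4}; X {2,3,5,6}->{2,3}; V {2,5,6}->{5,6}
Constraint 3 (Y + X = V) on D(Y)={2,3,4} D(X)={2,3} D(V)={5,6}: no change
Constraint 4 (X < Y) on D(X)={2,3} D(Y)={2,3,4}: Y {2,3,4}->{3,4}
So after all 4 constraints: D(V) = {5,6}

Answer: {5,6}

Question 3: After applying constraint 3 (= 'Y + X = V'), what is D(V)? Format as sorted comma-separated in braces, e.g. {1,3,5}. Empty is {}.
Answer: {5,6}

Derivation:
Constraint 1 (V != Y) on D(V)={2,5,6} D(Y)={2,3,4,5,6}: no change
Constraint 2 (Y + X = V) on D(Y)={2,3,4,5,6} D(X)={2,3,5,6} D(V)={2,5,6}: Y {2,3,4,5,6}->{2,3,4}; X {2,3,5,6}->{2,3}; V {2,5,6}->{5,6}
Constraint 3 (Y + X = V) on D(Y)={2,3,4} D(X)={2,3} D(V)={5,6}: no change
So after constraint 3: D(V) = {5,6}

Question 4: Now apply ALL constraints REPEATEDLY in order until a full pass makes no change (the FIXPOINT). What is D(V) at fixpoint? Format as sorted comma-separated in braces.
Answer: {5,6}

Derivation:
pass 0 (initial): D(V)={2,5,6}
pass 1: V {2,5,6}->{5,6}; X {2,3,5,6}->{2,3}; Y {2,3,4,5,6}->{3,4}
pass 2: no change
Fixpoint after 2 passes: D(V) = {5,6}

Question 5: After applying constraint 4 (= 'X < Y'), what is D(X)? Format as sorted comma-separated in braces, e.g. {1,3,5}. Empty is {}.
Constraint 1 (V != Y) on D(V)={2,5,6} D(Y)={2,3,4,5,6}: no change
Constraint 2 (Y + X = V) on D(Y)={2,3,4,5,6} D(X)={2,3,5,6} D(V)={2,5,6}: Y {2,3,4,5,6}->{2,3,4}; X {2,3,5,6}->{2,3}; V {2,5,6}->{5,6}
Constraint 3 (Y + X = V) on D(Y)={2,3,4} D(X)={2,3} D(V)={5,6}: no change
Constraint 4 (X < Y) on D(X)={2,3} D(Y)={2,3,4}: Y {2,3,4}->{3,4}
So after constraint 4: D(X) = {2,3}

Answer: {2,3}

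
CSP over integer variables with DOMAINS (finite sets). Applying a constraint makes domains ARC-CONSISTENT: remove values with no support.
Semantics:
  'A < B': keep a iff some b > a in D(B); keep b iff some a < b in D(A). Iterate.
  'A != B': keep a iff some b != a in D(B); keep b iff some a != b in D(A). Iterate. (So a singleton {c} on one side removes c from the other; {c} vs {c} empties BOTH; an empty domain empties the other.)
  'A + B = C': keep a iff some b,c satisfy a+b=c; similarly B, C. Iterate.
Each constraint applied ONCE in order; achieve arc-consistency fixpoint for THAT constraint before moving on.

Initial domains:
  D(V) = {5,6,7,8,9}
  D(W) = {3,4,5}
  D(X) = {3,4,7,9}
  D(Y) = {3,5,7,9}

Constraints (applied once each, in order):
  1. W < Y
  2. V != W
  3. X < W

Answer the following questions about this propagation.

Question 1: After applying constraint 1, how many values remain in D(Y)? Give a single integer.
Answer: 3

Derivation:
Constraint 1 (W < Y) on D(W)={3,4,5} D(Y)={3,5,7,9}: Y {3,5,7,9}->{5,7,9}
So after constraint 1: D(Y)={5,7,9}, size = 3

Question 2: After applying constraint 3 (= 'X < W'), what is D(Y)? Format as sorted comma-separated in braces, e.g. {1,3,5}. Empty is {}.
Constraint 1 (W < Y) on D(W)={3,4,5} D(Y)={3,5,7,9}: Y {3,5,7,9}->{5,7,9}
Constraint 2 (V != W) on D(V)={5,6,7,8,9} D(W)={3,4,5}: no change
Constraint 3 (X < W) on D(X)={3,4,7,9} D(W)={3,4,5}: X {3,4,7,9}->{3,4}; W {3,4,5}->{4,5}
So after constraint 3: D(Y) = {5,7,9}

Answer: {5,7,9}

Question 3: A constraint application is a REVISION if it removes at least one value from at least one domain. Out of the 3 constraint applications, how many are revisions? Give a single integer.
Constraint 1 (W < Y) on D(W)={3,4,5} D(Y)={3,5,7,9}: Y {3,5,7,9}->{5,7,9} => REVISION
Constraint 2 (V != W) on D(V)={5,6,7,8,9} D(W)={3,4,5}: no change => not a revision
Constraint 3 (X < W) on D(X)={3,4,7,9} D(W)={3,4,5}: X {3,4,7,9}->{3,4}; W {3,4,5}->{4,5} => REVISION
Total revisions = 2

Answer: 2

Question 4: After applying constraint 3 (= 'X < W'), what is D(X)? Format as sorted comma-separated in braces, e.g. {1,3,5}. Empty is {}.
Answer: {3,4}

Derivation:
Constraint 1 (W < Y) on D(W)={3,4,5} D(Y)={3,5,7,9}: Y {3,5,7,9}->{5,7,9}
Constraint 2 (V != W) on D(V)={5,6,7,8,9} D(W)={3,4,5}: no change
Constraint 3 (X < W) on D(X)={3,4,7,9} D(W)={3,4,5}: X {3,4,7,9}->{3,4}; W {3,4,5}->{4,5}
So after constraint 3: D(X) = {3,4}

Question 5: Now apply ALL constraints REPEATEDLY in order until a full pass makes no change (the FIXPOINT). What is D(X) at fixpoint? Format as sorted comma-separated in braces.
pass 0 (initial): D(X)={3,4,7,9}
pass 1: W {3,4,5}->{4,5}; X {3,4,7,9}->{3,4}; Y {3,5,7,9}->{5,7,9}
pass 2: no change
Fixpoint after 2 passes: D(X) = {3,4}

Answer: {3,4}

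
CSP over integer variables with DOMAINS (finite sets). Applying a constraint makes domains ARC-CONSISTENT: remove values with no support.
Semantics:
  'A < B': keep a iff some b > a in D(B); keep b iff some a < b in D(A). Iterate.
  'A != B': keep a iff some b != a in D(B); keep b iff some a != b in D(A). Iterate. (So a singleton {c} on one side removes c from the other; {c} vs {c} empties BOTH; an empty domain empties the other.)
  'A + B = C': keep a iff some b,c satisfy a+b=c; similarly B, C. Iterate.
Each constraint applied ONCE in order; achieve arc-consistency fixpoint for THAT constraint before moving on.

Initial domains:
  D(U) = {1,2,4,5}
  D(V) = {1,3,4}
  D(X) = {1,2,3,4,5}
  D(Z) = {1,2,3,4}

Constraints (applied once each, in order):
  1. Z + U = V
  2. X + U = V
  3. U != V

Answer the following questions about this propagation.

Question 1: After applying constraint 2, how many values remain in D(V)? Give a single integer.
Answer: 2

Derivation:
Constraint 1 (Z + U = V) on D(Z)={1,2,3,4} D(U)={1,2,4,5} D(V)={1,3,4}: Z {1,2,3,4}->{1,2,3}; U {1,2,4,5}->{1,2}; V {1,3,4}->{3,4}
Constraint 2 (X + U = V) on D(X)={1,2,3,4,5} D(U)={1,2} D(V)={3,4}: X {1,2,3,4,5}->{1,2,3}
So after constraint 2: D(V)={3,4}, size = 2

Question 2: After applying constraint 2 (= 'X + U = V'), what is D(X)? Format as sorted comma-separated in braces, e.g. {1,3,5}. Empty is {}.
Answer: {1,2,3}

Derivation:
Constraint 1 (Z + U = V) on D(Z)={1,2,3,4} D(U)={1,2,4,5} D(V)={1,3,4}: Z {1,2,3,4}->{1,2,3}; U {1,2,4,5}->{1,2}; V {1,3,4}->{3,4}
Constraint 2 (X + U = V) on D(X)={1,2,3,4,5} D(U)={1,2} D(V)={3,4}: X {1,2,3,4,5}->{1,2,3}
So after constraint 2: D(X) = {1,2,3}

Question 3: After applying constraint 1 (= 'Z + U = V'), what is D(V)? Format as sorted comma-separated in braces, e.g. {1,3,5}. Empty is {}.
Answer: {3,4}

Derivation:
Constraint 1 (Z + U = V) on D(Z)={1,2,3,4} D(U)={1,2,4,5} D(V)={1,3,4}: Z {1,2,3,4}->{1,2,3}; U {1,2,4,5}->{1,2}; V {1,3,4}->{3,4}
So after constraint 1: D(V) = {3,4}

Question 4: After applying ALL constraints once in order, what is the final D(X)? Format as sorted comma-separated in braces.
Constraint 1 (Z + U = V) on D(Z)={1,2,3,4} D(U)={1,2,4,5} D(V)={1,3,4}: Z {1,2,3,4}->{1,2,3}; U {1,2,4,5}->{1,2}; V {1,3,4}->{3,4}
Constraint 2 (X + U = V) on D(X)={1,2,3,4,5} D(U)={1,2} D(V)={3,4}: X {1,2,3,4,5}->{1,2,3}
Constraint 3 (U != V) on D(U)={1,2} D(V)={3,4}: no change
So after all 3 constraints: D(X) = {1,2,3}

Answer: {1,2,3}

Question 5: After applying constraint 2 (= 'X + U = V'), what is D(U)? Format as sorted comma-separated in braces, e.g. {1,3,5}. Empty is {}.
Answer: {1,2}

Derivation:
Constraint 1 (Z + U = V) on D(Z)={1,2,3,4} D(U)={1,2,4,5} D(V)={1,3,4}: Z {1,2,3,4}->{1,2,3}; U {1,2,4,5}->{1,2}; V {1,3,4}->{3,4}
Constraint 2 (X + U = V) on D(X)={1,2,3,4,5} D(U)={1,2} D(V)={3,4}: X {1,2,3,4,5}->{1,2,3}
So after constraint 2: D(U) = {1,2}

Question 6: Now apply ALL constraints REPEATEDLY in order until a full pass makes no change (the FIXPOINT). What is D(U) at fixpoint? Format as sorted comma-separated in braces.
pass 0 (initial): D(U)={1,2,4,5}
pass 1: U {1,2,4,5}->{1,2}; V {1,3,4}->{3,4}; X {1,2,3,4,5}->{1,2,3}; Z {1,2,3,4}->{1,2,3}
pass 2: no change
Fixpoint after 2 passes: D(U) = {1,2}

Answer: {1,2}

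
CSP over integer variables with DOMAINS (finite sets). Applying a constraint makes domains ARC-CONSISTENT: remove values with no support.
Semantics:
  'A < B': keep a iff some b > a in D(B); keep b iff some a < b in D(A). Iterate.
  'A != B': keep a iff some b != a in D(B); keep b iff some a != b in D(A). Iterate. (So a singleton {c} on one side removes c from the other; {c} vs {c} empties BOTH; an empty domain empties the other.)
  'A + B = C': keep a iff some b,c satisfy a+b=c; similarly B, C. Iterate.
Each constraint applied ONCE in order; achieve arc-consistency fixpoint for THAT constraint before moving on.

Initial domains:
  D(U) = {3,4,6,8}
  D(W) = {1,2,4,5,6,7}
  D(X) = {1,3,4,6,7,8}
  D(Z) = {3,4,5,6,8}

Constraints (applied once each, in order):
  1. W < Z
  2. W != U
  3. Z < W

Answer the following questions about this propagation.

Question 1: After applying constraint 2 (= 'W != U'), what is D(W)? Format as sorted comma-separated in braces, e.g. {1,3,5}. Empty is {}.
Answer: {1,2,4,5,6,7}

Derivation:
Constraint 1 (W < Z) on D(W)={1,2,4,5,6,7} D(Z)={3,4,5,6,8}: no change
Constraint 2 (W != U) on D(W)={1,2,4,5,6,7} D(U)={3,4,6,8}: no change
So after constraint 2: D(W) = {1,2,4,5,6,7}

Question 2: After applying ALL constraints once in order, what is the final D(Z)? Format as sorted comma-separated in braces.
Answer: {3,4,5,6}

Derivation:
Constraint 1 (W < Z) on D(W)={1,2,4,5,6,7} D(Z)={3,4,5,6,8}: no change
Constraint 2 (W != U) on D(W)={1,2,4,5,6,7} D(U)={3,4,6,8}: no change
Constraint 3 (Z < W) on D(Z)={3,4,5,6,8} D(W)={1,2,4,5,6,7}: Z {3,4,5,6,8}->{3,4,5,6}; W {1,2,4,5,6,7}->{4,5,6,7}
So after all 3 constraints: D(Z) = {3,4,5,6}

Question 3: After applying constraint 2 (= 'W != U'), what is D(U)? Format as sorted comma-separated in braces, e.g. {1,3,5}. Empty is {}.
Constraint 1 (W < Z) on D(W)={1,2,4,5,6,7} D(Z)={3,4,5,6,8}: no change
Constraint 2 (W != U) on D(W)={1,2,4,5,6,7} D(U)={3,4,6,8}: no change
So after constraint 2: D(U) = {3,4,6,8}

Answer: {3,4,6,8}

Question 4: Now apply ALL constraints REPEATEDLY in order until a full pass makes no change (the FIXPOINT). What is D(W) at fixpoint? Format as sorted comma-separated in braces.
Answer: {}

Derivation:
pass 0 (initial): D(W)={1,2,4,5,6,7}
pass 1: W {1,2,4,5,6,7}->{4,5,6,7}; Z {3,4,5,6,8}->{3,4,5,6}
pass 2: W {4,5,6,7}->{}; Z {3,4,5,6}->{}
pass 3: U {3,4,6,8}->{}
pass 4: no change
Fixpoint after 4 passes: D(W) = {}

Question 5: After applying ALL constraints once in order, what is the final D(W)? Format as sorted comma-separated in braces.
Answer: {4,5,6,7}

Derivation:
Constraint 1 (W < Z) on D(W)={1,2,4,5,6,7} D(Z)={3,4,5,6,8}: no change
Constraint 2 (W != U) on D(W)={1,2,4,5,6,7} D(U)={3,4,6,8}: no change
Constraint 3 (Z < W) on D(Z)={3,4,5,6,8} D(W)={1,2,4,5,6,7}: Z {3,4,5,6,8}->{3,4,5,6}; W {1,2,4,5,6,7}->{4,5,6,7}
So after all 3 constraints: D(W) = {4,5,6,7}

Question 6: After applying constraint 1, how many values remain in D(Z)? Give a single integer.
Answer: 5

Derivation:
Constraint 1 (W < Z) on D(W)={1,2,4,5,6,7} D(Z)={3,4,5,6,8}: no change
So after constraint 1: D(Z)={3,4,5,6,8}, size = 5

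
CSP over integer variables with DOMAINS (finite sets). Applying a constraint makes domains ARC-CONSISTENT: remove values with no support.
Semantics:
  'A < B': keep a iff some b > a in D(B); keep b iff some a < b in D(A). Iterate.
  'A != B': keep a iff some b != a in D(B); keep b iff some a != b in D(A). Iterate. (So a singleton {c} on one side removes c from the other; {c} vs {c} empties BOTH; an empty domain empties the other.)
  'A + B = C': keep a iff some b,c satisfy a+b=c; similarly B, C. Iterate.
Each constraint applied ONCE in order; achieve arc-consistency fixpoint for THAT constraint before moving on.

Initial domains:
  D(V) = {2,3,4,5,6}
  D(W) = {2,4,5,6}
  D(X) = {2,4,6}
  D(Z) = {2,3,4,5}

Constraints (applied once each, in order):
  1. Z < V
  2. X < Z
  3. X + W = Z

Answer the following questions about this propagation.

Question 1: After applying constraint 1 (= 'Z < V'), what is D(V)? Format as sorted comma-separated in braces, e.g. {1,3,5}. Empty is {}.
Answer: {3,4,5,6}

Derivation:
Constraint 1 (Z < V) on D(Z)={2,3,4,5} D(V)={2,3,4,5,6}: V {2,3,4,5,6}->{3,4,5,6}
So after constraint 1: D(V) = {3,4,5,6}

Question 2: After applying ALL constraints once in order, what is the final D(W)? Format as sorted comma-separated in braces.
Constraint 1 (Z < V) on D(Z)={2,3,4,5} D(V)={2,3,4,5,6}: V {2,3,4,5,6}->{3,4,5,6}
Constraint 2 (X < Z) on D(X)={2,4,6} D(Z)={2,3,4,5}: X {2,4,6}->{2,4}; Z {2,3,4,5}->{3,4,5}
Constraint 3 (X + W = Z) on D(X)={2,4} D(W)={2,4,5,6} D(Z)={3,4,5}: X {2,4}->{2}; W {2,4,5,6}->{2}; Z {3,4,5}->{4}
So after all 3 constraints: D(W) = {2}

Answer: {2}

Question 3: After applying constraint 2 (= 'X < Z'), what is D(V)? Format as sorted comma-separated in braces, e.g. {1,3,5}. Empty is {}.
Answer: {3,4,5,6}

Derivation:
Constraint 1 (Z < V) on D(Z)={2,3,4,5} D(V)={2,3,4,5,6}: V {2,3,4,5,6}->{3,4,5,6}
Constraint 2 (X < Z) on D(X)={2,4,6} D(Z)={2,3,4,5}: X {2,4,6}->{2,4}; Z {2,3,4,5}->{3,4,5}
So after constraint 2: D(V) = {3,4,5,6}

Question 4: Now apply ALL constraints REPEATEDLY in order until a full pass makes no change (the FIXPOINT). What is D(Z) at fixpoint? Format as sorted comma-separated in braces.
pass 0 (initial): D(Z)={2,3,4,5}
pass 1: V {2,3,4,5,6}->{3,4,5,6}; W {2,4,5,6}->{2}; X {2,4,6}->{2}; Z {2,3,4,5}->{4}
pass 2: V {3,4,5,6}->{5,6}
pass 3: no change
Fixpoint after 3 passes: D(Z) = {4}

Answer: {4}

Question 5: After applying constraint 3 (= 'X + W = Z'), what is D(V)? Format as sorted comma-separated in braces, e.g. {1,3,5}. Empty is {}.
Answer: {3,4,5,6}

Derivation:
Constraint 1 (Z < V) on D(Z)={2,3,4,5} D(V)={2,3,4,5,6}: V {2,3,4,5,6}->{3,4,5,6}
Constraint 2 (X < Z) on D(X)={2,4,6} D(Z)={2,3,4,5}: X {2,4,6}->{2,4}; Z {2,3,4,5}->{3,4,5}
Constraint 3 (X + W = Z) on D(X)={2,4} D(W)={2,4,5,6} D(Z)={3,4,5}: X {2,4}->{2}; W {2,4,5,6}->{2}; Z {3,4,5}->{4}
So after constraint 3: D(V) = {3,4,5,6}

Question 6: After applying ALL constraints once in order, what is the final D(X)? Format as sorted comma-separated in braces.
Answer: {2}

Derivation:
Constraint 1 (Z < V) on D(Z)={2,3,4,5} D(V)={2,3,4,5,6}: V {2,3,4,5,6}->{3,4,5,6}
Constraint 2 (X < Z) on D(X)={2,4,6} D(Z)={2,3,4,5}: X {2,4,6}->{2,4}; Z {2,3,4,5}->{3,4,5}
Constraint 3 (X + W = Z) on D(X)={2,4} D(W)={2,4,5,6} D(Z)={3,4,5}: X {2,4}->{2}; W {2,4,5,6}->{2}; Z {3,4,5}->{4}
So after all 3 constraints: D(X) = {2}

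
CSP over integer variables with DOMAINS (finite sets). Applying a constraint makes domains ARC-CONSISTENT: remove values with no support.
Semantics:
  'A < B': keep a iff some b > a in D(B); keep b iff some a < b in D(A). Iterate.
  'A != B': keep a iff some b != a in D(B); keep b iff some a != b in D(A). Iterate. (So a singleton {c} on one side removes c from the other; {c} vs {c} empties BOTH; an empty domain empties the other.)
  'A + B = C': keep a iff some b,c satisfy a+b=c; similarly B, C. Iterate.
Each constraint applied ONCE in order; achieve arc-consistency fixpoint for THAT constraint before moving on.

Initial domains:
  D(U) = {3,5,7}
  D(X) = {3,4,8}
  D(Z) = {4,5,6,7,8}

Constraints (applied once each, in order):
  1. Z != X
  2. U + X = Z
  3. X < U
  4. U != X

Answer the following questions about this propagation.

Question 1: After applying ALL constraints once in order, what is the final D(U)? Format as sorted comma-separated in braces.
Constraint 1 (Z != X) on D(Z)={4,5,6,7,8} D(X)={3,4,8}: no change
Constraint 2 (U + X = Z) on D(U)={3,5,7} D(X)={3,4,8} D(Z)={4,5,6,7,8}: U {3,5,7}->{3,5}; X {3,4,8}->{3,4}; Z {4,5,6,7,8}->{6,7,8}
Constraint 3 (X < U) on D(X)={3,4} D(U)={3,5}: U {3,5}->{5}
Constraint 4 (U != X) on D(U)={5} D(X)={3,4}: no change
So after all 4 constraints: D(U) = {5}

Answer: {5}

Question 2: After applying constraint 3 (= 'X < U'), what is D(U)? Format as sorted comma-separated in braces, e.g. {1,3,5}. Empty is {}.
Constraint 1 (Z != X) on D(Z)={4,5,6,7,8} D(X)={3,4,8}: no change
Constraint 2 (U + X = Z) on D(U)={3,5,7} D(X)={3,4,8} D(Z)={4,5,6,7,8}: U {3,5,7}->{3,5}; X {3,4,8}->{3,4}; Z {4,5,6,7,8}->{6,7,8}
Constraint 3 (X < U) on D(X)={3,4} D(U)={3,5}: U {3,5}->{5}
So after constraint 3: D(U) = {5}

Answer: {5}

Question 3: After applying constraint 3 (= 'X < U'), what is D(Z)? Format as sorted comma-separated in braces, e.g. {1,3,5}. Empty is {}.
Constraint 1 (Z != X) on D(Z)={4,5,6,7,8} D(X)={3,4,8}: no change
Constraint 2 (U + X = Z) on D(U)={3,5,7} D(X)={3,4,8} D(Z)={4,5,6,7,8}: U {3,5,7}->{3,5}; X {3,4,8}->{3,4}; Z {4,5,6,7,8}->{6,7,8}
Constraint 3 (X < U) on D(X)={3,4} D(U)={3,5}: U {3,5}->{5}
So after constraint 3: D(Z) = {6,7,8}

Answer: {6,7,8}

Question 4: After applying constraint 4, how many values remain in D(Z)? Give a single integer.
Answer: 3

Derivation:
Constraint 1 (Z != X) on D(Z)={4,5,6,7,8} D(X)={3,4,8}: no change
Constraint 2 (U + X = Z) on D(U)={3,5,7} D(X)={3,4,8} D(Z)={4,5,6,7,8}: U {3,5,7}->{3,5}; X {3,4,8}->{3,4}; Z {4,5,6,7,8}->{6,7,8}
Constraint 3 (X < U) on D(X)={3,4} D(U)={3,5}: U {3,5}->{5}
Constraint 4 (U != X) on D(U)={5} D(X)={3,4}: no change
So after constraint 4: D(Z)={6,7,8}, size = 3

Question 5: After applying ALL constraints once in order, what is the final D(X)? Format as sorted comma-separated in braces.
Answer: {3,4}

Derivation:
Constraint 1 (Z != X) on D(Z)={4,5,6,7,8} D(X)={3,4,8}: no change
Constraint 2 (U + X = Z) on D(U)={3,5,7} D(X)={3,4,8} D(Z)={4,5,6,7,8}: U {3,5,7}->{3,5}; X {3,4,8}->{3,4}; Z {4,5,6,7,8}->{6,7,8}
Constraint 3 (X < U) on D(X)={3,4} D(U)={3,5}: U {3,5}->{5}
Constraint 4 (U != X) on D(U)={5} D(X)={3,4}: no change
So after all 4 constraints: D(X) = {3,4}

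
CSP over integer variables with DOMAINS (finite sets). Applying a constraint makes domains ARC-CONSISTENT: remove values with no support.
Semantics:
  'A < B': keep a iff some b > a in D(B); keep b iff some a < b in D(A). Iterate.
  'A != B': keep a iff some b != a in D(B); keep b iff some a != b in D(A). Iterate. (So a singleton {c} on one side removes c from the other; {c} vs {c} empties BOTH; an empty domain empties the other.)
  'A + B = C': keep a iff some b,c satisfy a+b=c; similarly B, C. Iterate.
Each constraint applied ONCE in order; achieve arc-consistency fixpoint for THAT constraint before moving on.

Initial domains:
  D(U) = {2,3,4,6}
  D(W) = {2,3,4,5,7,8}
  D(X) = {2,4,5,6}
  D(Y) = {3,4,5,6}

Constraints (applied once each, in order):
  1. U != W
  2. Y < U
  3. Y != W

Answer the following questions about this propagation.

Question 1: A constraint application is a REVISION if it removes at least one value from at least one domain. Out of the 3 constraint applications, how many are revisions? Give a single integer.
Answer: 1

Derivation:
Constraint 1 (U != W) on D(U)={2,3,4,6} D(W)={2,3,4,5,7,8}: no change => not a revision
Constraint 2 (Y < U) on D(Y)={3,4,5,6} D(U)={2,3,4,6}: Y {3,4,5,6}->{3,4,5}; U {2,3,4,6}->{4,6} => REVISION
Constraint 3 (Y != W) on D(Y)={3,4,5} D(W)={2,3,4,5,7,8}: no change => not a revision
Total revisions = 1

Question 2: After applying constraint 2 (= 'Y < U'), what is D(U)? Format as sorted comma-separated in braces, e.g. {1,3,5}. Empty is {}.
Answer: {4,6}

Derivation:
Constraint 1 (U != W) on D(U)={2,3,4,6} D(W)={2,3,4,5,7,8}: no change
Constraint 2 (Y < U) on D(Y)={3,4,5,6} D(U)={2,3,4,6}: Y {3,4,5,6}->{3,4,5}; U {2,3,4,6}->{4,6}
So after constraint 2: D(U) = {4,6}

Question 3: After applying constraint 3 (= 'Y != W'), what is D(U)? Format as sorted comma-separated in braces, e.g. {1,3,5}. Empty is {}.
Answer: {4,6}

Derivation:
Constraint 1 (U != W) on D(U)={2,3,4,6} D(W)={2,3,4,5,7,8}: no change
Constraint 2 (Y < U) on D(Y)={3,4,5,6} D(U)={2,3,4,6}: Y {3,4,5,6}->{3,4,5}; U {2,3,4,6}->{4,6}
Constraint 3 (Y != W) on D(Y)={3,4,5} D(W)={2,3,4,5,7,8}: no change
So after constraint 3: D(U) = {4,6}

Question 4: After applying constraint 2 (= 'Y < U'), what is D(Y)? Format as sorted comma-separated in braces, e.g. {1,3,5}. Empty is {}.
Answer: {3,4,5}

Derivation:
Constraint 1 (U != W) on D(U)={2,3,4,6} D(W)={2,3,4,5,7,8}: no change
Constraint 2 (Y < U) on D(Y)={3,4,5,6} D(U)={2,3,4,6}: Y {3,4,5,6}->{3,4,5}; U {2,3,4,6}->{4,6}
So after constraint 2: D(Y) = {3,4,5}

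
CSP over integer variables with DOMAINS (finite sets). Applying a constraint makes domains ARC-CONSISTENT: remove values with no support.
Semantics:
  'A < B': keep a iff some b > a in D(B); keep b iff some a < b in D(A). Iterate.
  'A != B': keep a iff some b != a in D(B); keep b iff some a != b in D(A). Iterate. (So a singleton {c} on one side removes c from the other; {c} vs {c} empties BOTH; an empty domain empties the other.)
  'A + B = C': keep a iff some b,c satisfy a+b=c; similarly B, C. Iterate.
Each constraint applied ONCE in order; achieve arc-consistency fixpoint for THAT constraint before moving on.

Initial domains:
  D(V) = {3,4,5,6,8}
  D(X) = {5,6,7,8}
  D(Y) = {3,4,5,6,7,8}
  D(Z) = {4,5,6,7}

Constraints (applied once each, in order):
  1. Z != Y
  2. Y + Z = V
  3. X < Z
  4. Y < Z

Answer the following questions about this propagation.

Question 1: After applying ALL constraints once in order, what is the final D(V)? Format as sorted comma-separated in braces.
Constraint 1 (Z != Y) on D(Z)={4,5,6,7} D(Y)={3,4,5,6,7,8}: no change
Constraint 2 (Y + Z = V) on D(Y)={3,4,5,6,7,8} D(Z)={4,5,6,7} D(V)={3,4,5,6,8}: Y {3,4,5,6,7,8}->{3,4}; Z {4,5,6,7}->{4,5}; V {3,4,5,6,8}->{8}
Constraint 3 (X < Z) on D(X)={5,6,7,8} D(Z)={4,5}: X {5,6,7,8}->{}; Z {4,5}->{}
Constraint 4 (Y < Z) on D(Y)={3,4} D(Z)={}: Y {3,4}->{}
So after all 4 constraints: D(V) = {8}

Answer: {8}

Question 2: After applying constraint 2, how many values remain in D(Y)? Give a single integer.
Answer: 2

Derivation:
Constraint 1 (Z != Y) on D(Z)={4,5,6,7} D(Y)={3,4,5,6,7,8}: no change
Constraint 2 (Y + Z = V) on D(Y)={3,4,5,6,7,8} D(Z)={4,5,6,7} D(V)={3,4,5,6,8}: Y {3,4,5,6,7,8}->{3,4}; Z {4,5,6,7}->{4,5}; V {3,4,5,6,8}->{8}
So after constraint 2: D(Y)={3,4}, size = 2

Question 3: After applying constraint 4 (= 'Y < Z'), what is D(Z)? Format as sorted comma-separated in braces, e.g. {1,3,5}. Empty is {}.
Answer: {}

Derivation:
Constraint 1 (Z != Y) on D(Z)={4,5,6,7} D(Y)={3,4,5,6,7,8}: no change
Constraint 2 (Y + Z = V) on D(Y)={3,4,5,6,7,8} D(Z)={4,5,6,7} D(V)={3,4,5,6,8}: Y {3,4,5,6,7,8}->{3,4}; Z {4,5,6,7}->{4,5}; V {3,4,5,6,8}->{8}
Constraint 3 (X < Z) on D(X)={5,6,7,8} D(Z)={4,5}: X {5,6,7,8}->{}; Z {4,5}->{}
Constraint 4 (Y < Z) on D(Y)={3,4} D(Z)={}: Y {3,4}->{}
So after constraint 4: D(Z) = {}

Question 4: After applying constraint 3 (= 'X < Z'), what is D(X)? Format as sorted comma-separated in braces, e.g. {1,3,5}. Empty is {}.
Answer: {}

Derivation:
Constraint 1 (Z != Y) on D(Z)={4,5,6,7} D(Y)={3,4,5,6,7,8}: no change
Constraint 2 (Y + Z = V) on D(Y)={3,4,5,6,7,8} D(Z)={4,5,6,7} D(V)={3,4,5,6,8}: Y {3,4,5,6,7,8}->{3,4}; Z {4,5,6,7}->{4,5}; V {3,4,5,6,8}->{8}
Constraint 3 (X < Z) on D(X)={5,6,7,8} D(Z)={4,5}: X {5,6,7,8}->{}; Z {4,5}->{}
So after constraint 3: D(X) = {}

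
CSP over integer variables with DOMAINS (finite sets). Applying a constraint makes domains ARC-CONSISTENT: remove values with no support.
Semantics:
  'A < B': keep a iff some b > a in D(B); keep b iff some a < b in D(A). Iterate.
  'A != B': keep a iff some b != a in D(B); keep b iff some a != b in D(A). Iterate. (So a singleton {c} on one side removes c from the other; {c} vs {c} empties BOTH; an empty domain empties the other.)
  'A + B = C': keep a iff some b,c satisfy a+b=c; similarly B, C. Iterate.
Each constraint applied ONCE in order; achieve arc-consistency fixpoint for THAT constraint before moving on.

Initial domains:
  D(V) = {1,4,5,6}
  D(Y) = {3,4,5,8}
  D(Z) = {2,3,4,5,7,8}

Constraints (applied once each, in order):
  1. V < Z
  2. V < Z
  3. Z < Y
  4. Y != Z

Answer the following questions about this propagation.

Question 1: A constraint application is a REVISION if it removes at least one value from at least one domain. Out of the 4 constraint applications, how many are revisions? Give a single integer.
Constraint 1 (V < Z) on D(V)={1,4,5,6} D(Z)={2,3,4,5,7,8}: no change => not a revision
Constraint 2 (V < Z) on D(V)={1,4,5,6} D(Z)={2,3,4,5,7,8}: no change => not a revision
Constraint 3 (Z < Y) on D(Z)={2,3,4,5,7,8} D(Y)={3,4,5,8}: Z {2,3,4,5,7,8}->{2,3,4,5,7} => REVISION
Constraint 4 (Y != Z) on D(Y)={3,4,5,8} D(Z)={2,3,4,5,7}: no change => not a revision
Total revisions = 1

Answer: 1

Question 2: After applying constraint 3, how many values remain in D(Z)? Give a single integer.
Constraint 1 (V < Z) on D(V)={1,4,5,6} D(Z)={2,3,4,5,7,8}: no change
Constraint 2 (V < Z) on D(V)={1,4,5,6} D(Z)={2,3,4,5,7,8}: no change
Constraint 3 (Z < Y) on D(Z)={2,3,4,5,7,8} D(Y)={3,4,5,8}: Z {2,3,4,5,7,8}->{2,3,4,5,7}
So after constraint 3: D(Z)={2,3,4,5,7}, size = 5

Answer: 5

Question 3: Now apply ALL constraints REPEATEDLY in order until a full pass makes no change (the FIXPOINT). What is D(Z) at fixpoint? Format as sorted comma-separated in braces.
pass 0 (initial): D(Z)={2,3,4,5,7,8}
pass 1: Z {2,3,4,5,7,8}->{2,3,4,5,7}
pass 2: no change
Fixpoint after 2 passes: D(Z) = {2,3,4,5,7}

Answer: {2,3,4,5,7}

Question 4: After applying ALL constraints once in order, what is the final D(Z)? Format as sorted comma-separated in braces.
Constraint 1 (V < Z) on D(V)={1,4,5,6} D(Z)={2,3,4,5,7,8}: no change
Constraint 2 (V < Z) on D(V)={1,4,5,6} D(Z)={2,3,4,5,7,8}: no change
Constraint 3 (Z < Y) on D(Z)={2,3,4,5,7,8} D(Y)={3,4,5,8}: Z {2,3,4,5,7,8}->{2,3,4,5,7}
Constraint 4 (Y != Z) on D(Y)={3,4,5,8} D(Z)={2,3,4,5,7}: no change
So after all 4 constraints: D(Z) = {2,3,4,5,7}

Answer: {2,3,4,5,7}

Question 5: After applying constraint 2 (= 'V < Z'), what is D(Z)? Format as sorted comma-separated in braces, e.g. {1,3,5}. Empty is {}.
Answer: {2,3,4,5,7,8}

Derivation:
Constraint 1 (V < Z) on D(V)={1,4,5,6} D(Z)={2,3,4,5,7,8}: no change
Constraint 2 (V < Z) on D(V)={1,4,5,6} D(Z)={2,3,4,5,7,8}: no change
So after constraint 2: D(Z) = {2,3,4,5,7,8}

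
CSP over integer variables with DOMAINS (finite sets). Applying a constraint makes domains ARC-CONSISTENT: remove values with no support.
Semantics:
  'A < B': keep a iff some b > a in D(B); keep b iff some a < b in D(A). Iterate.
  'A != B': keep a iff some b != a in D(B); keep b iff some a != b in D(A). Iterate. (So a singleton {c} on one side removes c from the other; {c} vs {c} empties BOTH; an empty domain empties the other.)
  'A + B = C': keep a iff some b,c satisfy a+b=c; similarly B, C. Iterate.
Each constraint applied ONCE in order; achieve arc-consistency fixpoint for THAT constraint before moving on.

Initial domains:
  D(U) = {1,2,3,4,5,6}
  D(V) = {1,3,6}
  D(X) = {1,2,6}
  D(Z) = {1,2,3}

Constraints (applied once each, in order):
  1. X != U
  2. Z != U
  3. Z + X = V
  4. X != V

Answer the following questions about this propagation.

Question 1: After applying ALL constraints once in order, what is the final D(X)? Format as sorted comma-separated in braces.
Answer: {1,2}

Derivation:
Constraint 1 (X != U) on D(X)={1,2,6} D(U)={1,2,3,4,5,6}: no change
Constraint 2 (Z != U) on D(Z)={1,2,3} D(U)={1,2,3,4,5,6}: no change
Constraint 3 (Z + X = V) on D(Z)={1,2,3} D(X)={1,2,6} D(V)={1,3,6}: Z {1,2,3}->{1,2}; X {1,2,6}->{1,2}; V {1,3,6}->{3}
Constraint 4 (X != V) on D(X)={1,2} D(V)={3}: no change
So after all 4 constraints: D(X) = {1,2}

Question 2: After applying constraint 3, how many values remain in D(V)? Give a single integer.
Answer: 1

Derivation:
Constraint 1 (X != U) on D(X)={1,2,6} D(U)={1,2,3,4,5,6}: no change
Constraint 2 (Z != U) on D(Z)={1,2,3} D(U)={1,2,3,4,5,6}: no change
Constraint 3 (Z + X = V) on D(Z)={1,2,3} D(X)={1,2,6} D(V)={1,3,6}: Z {1,2,3}->{1,2}; X {1,2,6}->{1,2}; V {1,3,6}->{3}
So after constraint 3: D(V)={3}, size = 1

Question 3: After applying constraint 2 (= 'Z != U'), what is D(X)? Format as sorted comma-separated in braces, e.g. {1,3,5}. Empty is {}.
Answer: {1,2,6}

Derivation:
Constraint 1 (X != U) on D(X)={1,2,6} D(U)={1,2,3,4,5,6}: no change
Constraint 2 (Z != U) on D(Z)={1,2,3} D(U)={1,2,3,4,5,6}: no change
So after constraint 2: D(X) = {1,2,6}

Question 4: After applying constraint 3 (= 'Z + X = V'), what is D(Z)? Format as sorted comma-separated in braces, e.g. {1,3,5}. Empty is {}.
Answer: {1,2}

Derivation:
Constraint 1 (X != U) on D(X)={1,2,6} D(U)={1,2,3,4,5,6}: no change
Constraint 2 (Z != U) on D(Z)={1,2,3} D(U)={1,2,3,4,5,6}: no change
Constraint 3 (Z + X = V) on D(Z)={1,2,3} D(X)={1,2,6} D(V)={1,3,6}: Z {1,2,3}->{1,2}; X {1,2,6}->{1,2}; V {1,3,6}->{3}
So after constraint 3: D(Z) = {1,2}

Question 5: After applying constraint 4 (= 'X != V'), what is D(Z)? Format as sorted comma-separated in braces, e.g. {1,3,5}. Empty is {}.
Answer: {1,2}

Derivation:
Constraint 1 (X != U) on D(X)={1,2,6} D(U)={1,2,3,4,5,6}: no change
Constraint 2 (Z != U) on D(Z)={1,2,3} D(U)={1,2,3,4,5,6}: no change
Constraint 3 (Z + X = V) on D(Z)={1,2,3} D(X)={1,2,6} D(V)={1,3,6}: Z {1,2,3}->{1,2}; X {1,2,6}->{1,2}; V {1,3,6}->{3}
Constraint 4 (X != V) on D(X)={1,2} D(V)={3}: no change
So after constraint 4: D(Z) = {1,2}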